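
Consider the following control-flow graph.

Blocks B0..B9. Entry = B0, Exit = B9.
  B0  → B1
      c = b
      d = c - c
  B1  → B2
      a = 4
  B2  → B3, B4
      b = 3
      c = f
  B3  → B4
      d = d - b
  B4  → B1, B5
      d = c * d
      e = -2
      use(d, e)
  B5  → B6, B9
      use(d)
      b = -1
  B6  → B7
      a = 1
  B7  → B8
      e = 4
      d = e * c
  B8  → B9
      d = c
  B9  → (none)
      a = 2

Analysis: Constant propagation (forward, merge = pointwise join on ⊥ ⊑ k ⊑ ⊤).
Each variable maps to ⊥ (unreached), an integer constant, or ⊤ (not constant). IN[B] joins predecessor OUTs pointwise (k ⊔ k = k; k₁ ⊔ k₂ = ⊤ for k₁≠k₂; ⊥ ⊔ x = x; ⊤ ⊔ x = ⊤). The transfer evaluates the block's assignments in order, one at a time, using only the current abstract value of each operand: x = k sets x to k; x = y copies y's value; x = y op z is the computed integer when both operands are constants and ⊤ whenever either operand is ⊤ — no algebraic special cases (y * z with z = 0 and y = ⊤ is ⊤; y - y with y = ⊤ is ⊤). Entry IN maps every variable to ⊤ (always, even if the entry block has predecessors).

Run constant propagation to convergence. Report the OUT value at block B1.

Answer: {a: 4, b: ⊤, c: ⊤, d: ⊤, e: ⊤, f: ⊤}

Derivation:
Fixpoint table:
  B0:  IN=(all ⊤)  OUT=(all ⊤)
  B1:  IN=(all ⊤)  OUT={a:4; rest ⊤}
  B2:  IN={a:4; rest ⊤}  OUT={a:4, b:3; rest ⊤}
  B3:  IN={a:4, b:3; rest ⊤}  OUT={a:4, b:3; rest ⊤}
  B4:  IN={a:4, b:3; rest ⊤}  OUT={a:4, b:3, e:-2; rest ⊤}
  B5:  IN={a:4, b:3, e:-2; rest ⊤}  OUT={a:4, b:-1, e:-2; rest ⊤}
  B6:  IN={a:4, b:-1, e:-2; rest ⊤}  OUT={a:1, b:-1, e:-2; rest ⊤}
  B7:  IN={a:1, b:-1, e:-2; rest ⊤}  OUT={a:1, b:-1, e:4; rest ⊤}
  B8:  IN={a:1, b:-1, e:4; rest ⊤}  OUT={a:1, b:-1, e:4; rest ⊤}
  B9:  IN={b:-1; rest ⊤}  OUT={a:2, b:-1; rest ⊤}

Merge at B1: IN[B1] = OUT[B0] ⊔ OUT[B4] = {a: ⊤, b: ⊤, c: ⊤, d: ⊤, e: ⊤, f: ⊤}
Applying B1's transfer function to that IN value gives OUT[B1] (row B1 above).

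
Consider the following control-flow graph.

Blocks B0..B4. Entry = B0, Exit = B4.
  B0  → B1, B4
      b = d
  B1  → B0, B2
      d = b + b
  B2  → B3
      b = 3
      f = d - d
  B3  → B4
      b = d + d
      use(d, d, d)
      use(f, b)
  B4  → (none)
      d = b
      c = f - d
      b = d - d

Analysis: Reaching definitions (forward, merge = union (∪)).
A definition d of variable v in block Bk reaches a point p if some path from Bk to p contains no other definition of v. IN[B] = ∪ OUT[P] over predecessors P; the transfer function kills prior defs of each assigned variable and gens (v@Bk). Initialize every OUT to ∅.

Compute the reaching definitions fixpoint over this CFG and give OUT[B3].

Fixpoint table:
  B0:   IN={b@B0, d@B1}   OUT={b@B0, d@B1}
  B1:   IN={b@B0, d@B1}   OUT={b@B0, d@B1}
  B2:   IN={b@B0, d@B1}   OUT={b@B2, d@B1, f@B2}
  B3:   IN={b@B2, d@B1, f@B2}   OUT={b@B3, d@B1, f@B2}
  B4:   IN={b@B0, b@B3, d@B1, f@B2}   OUT={b@B4, c@B4, d@B4, f@B2}

Merge at B3: IN[B3] = OUT[B2] = {b@B2, d@B1, f@B2}
Applying B3's transfer function to that IN value gives OUT[B3] (row B3 above).

Answer: {b@B3, d@B1, f@B2}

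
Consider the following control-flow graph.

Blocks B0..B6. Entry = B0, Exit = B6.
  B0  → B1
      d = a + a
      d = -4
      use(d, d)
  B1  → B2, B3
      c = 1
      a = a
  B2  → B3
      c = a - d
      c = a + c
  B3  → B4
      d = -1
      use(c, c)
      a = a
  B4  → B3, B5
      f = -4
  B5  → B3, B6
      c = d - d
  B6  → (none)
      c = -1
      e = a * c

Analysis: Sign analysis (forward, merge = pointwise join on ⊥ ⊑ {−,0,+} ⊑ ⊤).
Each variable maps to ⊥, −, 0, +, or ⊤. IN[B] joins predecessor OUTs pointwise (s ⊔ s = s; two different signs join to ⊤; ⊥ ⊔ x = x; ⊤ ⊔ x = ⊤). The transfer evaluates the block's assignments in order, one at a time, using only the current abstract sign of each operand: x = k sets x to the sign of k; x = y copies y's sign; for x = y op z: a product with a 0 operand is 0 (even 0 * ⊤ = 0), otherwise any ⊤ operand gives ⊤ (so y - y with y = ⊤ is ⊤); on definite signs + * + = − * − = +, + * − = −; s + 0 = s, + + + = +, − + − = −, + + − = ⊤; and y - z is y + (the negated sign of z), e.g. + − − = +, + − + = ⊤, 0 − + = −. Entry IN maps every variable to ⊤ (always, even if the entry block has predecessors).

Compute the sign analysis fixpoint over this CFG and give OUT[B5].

Fixpoint table:
  B0:   IN=(all ⊤)   OUT={d:-; rest ⊤}
  B1:   IN={d:-; rest ⊤}   OUT={c:+, d:-; rest ⊤}
  B2:   IN={c:+, d:-; rest ⊤}   OUT={d:-; rest ⊤}
  B3:   IN={d:-; rest ⊤}   OUT={d:-; rest ⊤}
  B4:   IN={d:-; rest ⊤}   OUT={d:-, f:-; rest ⊤}
  B5:   IN={d:-, f:-; rest ⊤}   OUT={d:-, f:-; rest ⊤}
  B6:   IN={d:-, f:-; rest ⊤}   OUT={c:-, d:-, f:-; rest ⊤}

Merge at B5: IN[B5] = OUT[B4] = {a: ⊤, b: ⊤, c: ⊤, d: -, e: ⊤, f: -}
Applying B5's transfer function to that IN value gives OUT[B5] (row B5 above).

Answer: {a: ⊤, b: ⊤, c: ⊤, d: -, e: ⊤, f: -}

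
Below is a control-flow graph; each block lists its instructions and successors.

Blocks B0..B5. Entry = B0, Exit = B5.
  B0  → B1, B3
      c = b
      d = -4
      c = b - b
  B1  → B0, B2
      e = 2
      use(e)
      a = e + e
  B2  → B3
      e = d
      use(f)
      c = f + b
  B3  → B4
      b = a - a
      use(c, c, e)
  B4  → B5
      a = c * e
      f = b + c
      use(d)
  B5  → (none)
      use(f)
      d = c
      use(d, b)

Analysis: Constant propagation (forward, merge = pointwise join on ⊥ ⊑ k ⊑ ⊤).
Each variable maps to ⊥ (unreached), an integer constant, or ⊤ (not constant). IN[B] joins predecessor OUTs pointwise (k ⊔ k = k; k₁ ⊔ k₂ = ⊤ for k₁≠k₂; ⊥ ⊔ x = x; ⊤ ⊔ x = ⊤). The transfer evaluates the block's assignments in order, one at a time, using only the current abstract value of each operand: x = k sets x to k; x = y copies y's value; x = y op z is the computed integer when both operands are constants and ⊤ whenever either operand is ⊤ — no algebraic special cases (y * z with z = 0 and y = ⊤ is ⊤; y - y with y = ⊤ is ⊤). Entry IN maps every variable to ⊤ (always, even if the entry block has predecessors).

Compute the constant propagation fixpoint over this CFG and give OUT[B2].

Converged values:
  B0:  IN=(all ⊤)  OUT={d:-4; rest ⊤}
  B1:  IN={d:-4; rest ⊤}  OUT={a:4, d:-4, e:2; rest ⊤}
  B2:  IN={a:4, d:-4, e:2; rest ⊤}  OUT={a:4, d:-4, e:-4; rest ⊤}
  B3:  IN={d:-4; rest ⊤}  OUT={d:-4; rest ⊤}
  B4:  IN={d:-4; rest ⊤}  OUT={d:-4; rest ⊤}
  B5:  IN={d:-4; rest ⊤}  OUT=(all ⊤)

Merge at B2: IN[B2] = OUT[B1] = {a: 4, b: ⊤, c: ⊤, d: -4, e: 2, f: ⊤}
Applying B2's transfer function to that IN value gives OUT[B2] (row B2 above).

Answer: {a: 4, b: ⊤, c: ⊤, d: -4, e: -4, f: ⊤}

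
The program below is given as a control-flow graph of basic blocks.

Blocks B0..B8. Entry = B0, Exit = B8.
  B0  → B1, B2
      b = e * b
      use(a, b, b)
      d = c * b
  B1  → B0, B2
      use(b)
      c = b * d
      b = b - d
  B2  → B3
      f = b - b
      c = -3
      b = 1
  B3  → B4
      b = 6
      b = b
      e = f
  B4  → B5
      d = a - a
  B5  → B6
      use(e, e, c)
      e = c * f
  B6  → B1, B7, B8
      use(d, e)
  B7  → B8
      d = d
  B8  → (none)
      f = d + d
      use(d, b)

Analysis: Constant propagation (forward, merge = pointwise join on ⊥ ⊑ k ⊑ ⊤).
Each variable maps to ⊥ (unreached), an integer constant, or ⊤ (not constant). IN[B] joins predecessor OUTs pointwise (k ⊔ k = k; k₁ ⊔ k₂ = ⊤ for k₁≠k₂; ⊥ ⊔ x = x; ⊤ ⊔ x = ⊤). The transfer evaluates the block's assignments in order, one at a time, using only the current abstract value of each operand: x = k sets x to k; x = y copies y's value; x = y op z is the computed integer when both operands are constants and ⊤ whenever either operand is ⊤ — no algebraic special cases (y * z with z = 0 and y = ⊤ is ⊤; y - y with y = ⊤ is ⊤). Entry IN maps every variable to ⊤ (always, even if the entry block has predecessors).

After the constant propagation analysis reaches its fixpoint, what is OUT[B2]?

Answer: {a: ⊤, b: 1, c: -3, d: ⊤, e: ⊤, f: ⊤}

Trace:
Fixpoint table:
  B0:   IN=(all ⊤)   OUT=(all ⊤)
  B1:   IN=(all ⊤)   OUT=(all ⊤)
  B2:   IN=(all ⊤)   OUT={b:1, c:-3; rest ⊤}
  B3:   IN={b:1, c:-3; rest ⊤}   OUT={b:6, c:-3; rest ⊤}
  B4:   IN={b:6, c:-3; rest ⊤}   OUT={b:6, c:-3; rest ⊤}
  B5:   IN={b:6, c:-3; rest ⊤}   OUT={b:6, c:-3; rest ⊤}
  B6:   IN={b:6, c:-3; rest ⊤}   OUT={b:6, c:-3; rest ⊤}
  B7:   IN={b:6, c:-3; rest ⊤}   OUT={b:6, c:-3; rest ⊤}
  B8:   IN={b:6, c:-3; rest ⊤}   OUT={b:6, c:-3; rest ⊤}

Merge at B2: IN[B2] = OUT[B0] ⊔ OUT[B1] = {a: ⊤, b: ⊤, c: ⊤, d: ⊤, e: ⊤, f: ⊤}
Applying B2's transfer function to that IN value gives OUT[B2] (row B2 above).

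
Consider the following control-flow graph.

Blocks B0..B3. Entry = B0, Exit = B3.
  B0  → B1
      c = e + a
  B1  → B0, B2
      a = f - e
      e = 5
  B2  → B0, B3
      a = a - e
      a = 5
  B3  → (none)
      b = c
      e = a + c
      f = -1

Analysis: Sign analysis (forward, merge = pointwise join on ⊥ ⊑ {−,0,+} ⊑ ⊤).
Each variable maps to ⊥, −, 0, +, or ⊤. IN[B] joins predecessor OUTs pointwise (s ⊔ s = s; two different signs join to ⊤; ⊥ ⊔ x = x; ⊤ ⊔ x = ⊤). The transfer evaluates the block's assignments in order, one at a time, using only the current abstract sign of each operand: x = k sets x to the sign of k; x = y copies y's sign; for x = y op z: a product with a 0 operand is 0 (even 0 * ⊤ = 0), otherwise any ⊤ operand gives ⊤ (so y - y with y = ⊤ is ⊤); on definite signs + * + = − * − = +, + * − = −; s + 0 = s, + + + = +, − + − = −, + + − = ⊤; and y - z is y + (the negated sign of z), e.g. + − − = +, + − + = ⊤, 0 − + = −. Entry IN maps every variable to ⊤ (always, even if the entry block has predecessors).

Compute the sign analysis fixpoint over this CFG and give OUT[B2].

Fixpoint table:
  B0:   IN=(all ⊤)   OUT=(all ⊤)
  B1:   IN=(all ⊤)   OUT={e:+; rest ⊤}
  B2:   IN={e:+; rest ⊤}   OUT={a:+, e:+; rest ⊤}
  B3:   IN={a:+, e:+; rest ⊤}   OUT={a:+, f:-; rest ⊤}

Merge at B2: IN[B2] = OUT[B1] = {a: ⊤, b: ⊤, c: ⊤, d: ⊤, e: +, f: ⊤}
Applying B2's transfer function to that IN value gives OUT[B2] (row B2 above).

Answer: {a: +, b: ⊤, c: ⊤, d: ⊤, e: +, f: ⊤}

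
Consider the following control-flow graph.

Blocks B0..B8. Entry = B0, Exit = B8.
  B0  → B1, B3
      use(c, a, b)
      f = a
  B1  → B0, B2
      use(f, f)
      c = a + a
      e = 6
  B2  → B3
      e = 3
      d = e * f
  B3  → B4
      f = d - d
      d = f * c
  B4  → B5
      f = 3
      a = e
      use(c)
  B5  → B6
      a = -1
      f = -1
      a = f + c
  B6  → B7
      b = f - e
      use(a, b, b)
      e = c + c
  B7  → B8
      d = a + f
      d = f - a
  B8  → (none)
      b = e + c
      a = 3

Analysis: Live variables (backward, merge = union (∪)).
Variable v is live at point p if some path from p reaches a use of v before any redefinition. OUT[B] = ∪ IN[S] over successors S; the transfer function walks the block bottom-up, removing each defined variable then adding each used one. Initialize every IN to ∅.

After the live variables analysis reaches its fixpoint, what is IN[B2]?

Per-block solution:
  B0:   IN={a, b, c, d, e}   OUT={a, b, c, d, e, f}
  B1:   IN={a, b, d, f}   OUT={a, b, c, d, e, f}
  B2:   IN={c, f}   OUT={c, d, e}
  B3:   IN={c, d, e}   OUT={c, e}
  B4:   IN={c, e}   OUT={c, e}
  B5:   IN={c, e}   OUT={a, c, e, f}
  B6:   IN={a, c, e, f}   OUT={a, c, e, f}
  B7:   IN={a, c, e, f}   OUT={c, e}
  B8:   IN={c, e}   OUT={}

Merge at B2: OUT[B2] = IN[B3] = {c, d, e}
Applying B2's transfer function to that OUT value gives IN[B2] (row B2 above).

Answer: {c, f}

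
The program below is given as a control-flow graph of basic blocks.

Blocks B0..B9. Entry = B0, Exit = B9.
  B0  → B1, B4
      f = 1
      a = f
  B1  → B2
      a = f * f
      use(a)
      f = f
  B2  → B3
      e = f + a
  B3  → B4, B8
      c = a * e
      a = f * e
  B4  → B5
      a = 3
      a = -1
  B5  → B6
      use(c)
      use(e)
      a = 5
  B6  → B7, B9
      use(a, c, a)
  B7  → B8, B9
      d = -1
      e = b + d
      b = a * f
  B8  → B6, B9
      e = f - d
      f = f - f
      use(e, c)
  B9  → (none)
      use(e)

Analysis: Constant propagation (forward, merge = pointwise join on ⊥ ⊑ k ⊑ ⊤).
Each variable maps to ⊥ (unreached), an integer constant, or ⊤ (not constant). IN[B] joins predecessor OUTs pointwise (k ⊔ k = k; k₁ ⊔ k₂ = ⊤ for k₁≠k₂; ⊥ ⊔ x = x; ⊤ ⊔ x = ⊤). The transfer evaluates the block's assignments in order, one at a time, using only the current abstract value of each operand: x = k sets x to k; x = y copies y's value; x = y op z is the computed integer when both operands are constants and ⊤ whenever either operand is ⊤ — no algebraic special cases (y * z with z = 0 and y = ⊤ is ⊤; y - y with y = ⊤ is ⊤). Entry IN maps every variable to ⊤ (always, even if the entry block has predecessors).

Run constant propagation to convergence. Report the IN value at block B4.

Converged values:
  B0: | IN=(all ⊤) | OUT={a:1, f:1; rest ⊤}
  B1: | IN={a:1, f:1; rest ⊤} | OUT={a:1, f:1; rest ⊤}
  B2: | IN={a:1, f:1; rest ⊤} | OUT={a:1, e:2, f:1; rest ⊤}
  B3: | IN={a:1, e:2, f:1; rest ⊤} | OUT={a:2, c:2, e:2, f:1; rest ⊤}
  B4: | IN={f:1; rest ⊤} | OUT={a:-1, f:1; rest ⊤}
  B5: | IN={a:-1, f:1; rest ⊤} | OUT={a:5, f:1; rest ⊤}
  B6: | IN=(all ⊤) | OUT=(all ⊤)
  B7: | IN=(all ⊤) | OUT={d:-1; rest ⊤}
  B8: | IN=(all ⊤) | OUT=(all ⊤)
  B9: | IN=(all ⊤) | OUT=(all ⊤)

Merge at B4: IN[B4] = OUT[B0] ⊔ OUT[B3] = {a: ⊤, b: ⊤, c: ⊤, d: ⊤, e: ⊤, f: 1}

Answer: {a: ⊤, b: ⊤, c: ⊤, d: ⊤, e: ⊤, f: 1}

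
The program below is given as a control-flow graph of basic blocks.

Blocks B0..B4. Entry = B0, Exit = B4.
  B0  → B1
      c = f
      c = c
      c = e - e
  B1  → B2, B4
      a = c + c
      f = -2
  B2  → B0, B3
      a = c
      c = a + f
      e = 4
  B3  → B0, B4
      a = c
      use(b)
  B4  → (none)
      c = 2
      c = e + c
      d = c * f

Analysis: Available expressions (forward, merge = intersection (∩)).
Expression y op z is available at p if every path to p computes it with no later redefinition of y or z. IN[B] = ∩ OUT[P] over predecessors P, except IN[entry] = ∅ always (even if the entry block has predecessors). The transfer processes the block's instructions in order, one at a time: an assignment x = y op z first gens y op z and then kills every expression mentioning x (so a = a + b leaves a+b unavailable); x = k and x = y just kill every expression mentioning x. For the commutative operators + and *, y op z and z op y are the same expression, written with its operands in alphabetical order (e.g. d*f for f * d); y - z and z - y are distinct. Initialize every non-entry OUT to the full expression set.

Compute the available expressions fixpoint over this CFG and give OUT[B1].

Fixpoint table:
  B0:  IN={}  OUT={e-e}
  B1:  IN={e-e}  OUT={c+c, e-e}
  B2:  IN={c+c, e-e}  OUT={a+f}
  B3:  IN={a+f}  OUT={}
  B4:  IN={}  OUT={c*f}

Merge at B1: IN[B1] = OUT[B0] = {e-e}
Applying B1's transfer function to that IN value gives OUT[B1] (row B1 above).

Answer: {c+c, e-e}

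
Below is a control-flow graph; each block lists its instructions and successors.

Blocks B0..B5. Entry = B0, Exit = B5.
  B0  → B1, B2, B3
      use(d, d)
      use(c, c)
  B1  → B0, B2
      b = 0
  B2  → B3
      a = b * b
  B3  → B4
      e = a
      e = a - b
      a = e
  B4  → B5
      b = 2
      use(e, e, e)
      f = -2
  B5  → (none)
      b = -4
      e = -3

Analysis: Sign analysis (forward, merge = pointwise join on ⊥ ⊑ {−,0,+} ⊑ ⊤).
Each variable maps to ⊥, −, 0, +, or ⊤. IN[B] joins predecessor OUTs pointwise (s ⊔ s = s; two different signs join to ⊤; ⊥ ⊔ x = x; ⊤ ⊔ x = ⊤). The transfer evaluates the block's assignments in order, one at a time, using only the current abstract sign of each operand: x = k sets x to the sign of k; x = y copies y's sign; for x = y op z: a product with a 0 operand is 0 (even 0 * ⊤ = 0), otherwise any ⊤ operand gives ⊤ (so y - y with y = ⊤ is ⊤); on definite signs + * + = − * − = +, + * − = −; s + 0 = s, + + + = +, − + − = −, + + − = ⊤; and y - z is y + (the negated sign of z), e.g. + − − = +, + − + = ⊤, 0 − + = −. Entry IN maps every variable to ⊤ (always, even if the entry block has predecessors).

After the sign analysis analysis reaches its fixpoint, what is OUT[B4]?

Answer: {a: ⊤, b: +, c: ⊤, d: ⊤, e: ⊤, f: -}

Derivation:
Per-block solution:
  B0: | IN=(all ⊤) | OUT=(all ⊤)
  B1: | IN=(all ⊤) | OUT={b:0; rest ⊤}
  B2: | IN=(all ⊤) | OUT=(all ⊤)
  B3: | IN=(all ⊤) | OUT=(all ⊤)
  B4: | IN=(all ⊤) | OUT={b:+, f:-; rest ⊤}
  B5: | IN={b:+, f:-; rest ⊤} | OUT={b:-, e:-, f:-; rest ⊤}

Merge at B4: IN[B4] = OUT[B3] = {a: ⊤, b: ⊤, c: ⊤, d: ⊤, e: ⊤, f: ⊤}
Applying B4's transfer function to that IN value gives OUT[B4] (row B4 above).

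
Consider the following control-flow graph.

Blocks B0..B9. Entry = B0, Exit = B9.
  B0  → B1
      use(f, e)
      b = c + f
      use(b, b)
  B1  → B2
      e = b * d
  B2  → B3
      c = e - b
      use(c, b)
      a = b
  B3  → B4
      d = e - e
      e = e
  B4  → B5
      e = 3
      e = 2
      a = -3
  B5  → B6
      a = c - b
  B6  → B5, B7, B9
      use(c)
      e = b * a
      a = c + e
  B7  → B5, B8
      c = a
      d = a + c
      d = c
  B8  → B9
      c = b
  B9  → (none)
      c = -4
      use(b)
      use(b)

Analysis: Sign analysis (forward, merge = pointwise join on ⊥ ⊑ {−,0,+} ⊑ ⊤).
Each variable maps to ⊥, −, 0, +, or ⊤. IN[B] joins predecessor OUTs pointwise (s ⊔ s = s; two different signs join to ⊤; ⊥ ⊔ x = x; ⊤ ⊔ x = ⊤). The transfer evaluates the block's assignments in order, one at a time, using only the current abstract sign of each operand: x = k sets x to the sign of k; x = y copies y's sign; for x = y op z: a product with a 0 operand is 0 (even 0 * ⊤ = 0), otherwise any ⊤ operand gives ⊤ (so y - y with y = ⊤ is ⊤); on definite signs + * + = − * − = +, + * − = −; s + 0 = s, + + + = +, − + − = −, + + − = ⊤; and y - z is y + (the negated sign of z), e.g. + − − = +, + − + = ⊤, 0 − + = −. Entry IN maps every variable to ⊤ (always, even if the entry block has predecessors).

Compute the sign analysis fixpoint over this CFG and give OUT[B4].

Answer: {a: -, b: ⊤, c: ⊤, d: ⊤, e: +, f: ⊤}

Derivation:
Per-block solution:
  B0:  IN=(all ⊤)  OUT=(all ⊤)
  B1:  IN=(all ⊤)  OUT=(all ⊤)
  B2:  IN=(all ⊤)  OUT=(all ⊤)
  B3:  IN=(all ⊤)  OUT=(all ⊤)
  B4:  IN=(all ⊤)  OUT={a:-, e:+; rest ⊤}
  B5:  IN=(all ⊤)  OUT=(all ⊤)
  B6:  IN=(all ⊤)  OUT=(all ⊤)
  B7:  IN=(all ⊤)  OUT=(all ⊤)
  B8:  IN=(all ⊤)  OUT=(all ⊤)
  B9:  IN=(all ⊤)  OUT={c:-; rest ⊤}

Merge at B4: IN[B4] = OUT[B3] = {a: ⊤, b: ⊤, c: ⊤, d: ⊤, e: ⊤, f: ⊤}
Applying B4's transfer function to that IN value gives OUT[B4] (row B4 above).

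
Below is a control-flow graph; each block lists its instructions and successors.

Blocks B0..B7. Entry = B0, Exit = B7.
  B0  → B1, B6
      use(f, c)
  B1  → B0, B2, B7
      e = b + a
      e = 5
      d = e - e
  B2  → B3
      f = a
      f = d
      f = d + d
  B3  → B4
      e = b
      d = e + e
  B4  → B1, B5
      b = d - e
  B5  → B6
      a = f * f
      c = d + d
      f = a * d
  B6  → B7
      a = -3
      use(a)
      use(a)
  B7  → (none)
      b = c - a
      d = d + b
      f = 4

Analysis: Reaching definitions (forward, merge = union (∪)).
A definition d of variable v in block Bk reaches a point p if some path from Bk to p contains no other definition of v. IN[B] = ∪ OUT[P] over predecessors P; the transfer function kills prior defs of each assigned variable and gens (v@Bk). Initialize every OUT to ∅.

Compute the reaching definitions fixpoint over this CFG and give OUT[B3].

Answer: {b@B4, d@B3, e@B3, f@B2}

Working:
Per-block solution:
  B0:  IN={b@B4, d@B1, e@B1, f@B2}  OUT={b@B4, d@B1, e@B1, f@B2}
  B1:  IN={b@B4, d@B1, d@B3, e@B1, e@B3, f@B2}  OUT={b@B4, d@B1, e@B1, f@B2}
  B2:  IN={b@B4, d@B1, e@B1, f@B2}  OUT={b@B4, d@B1, e@B1, f@B2}
  B3:  IN={b@B4, d@B1, e@B1, f@B2}  OUT={b@B4, d@B3, e@B3, f@B2}
  B4:  IN={b@B4, d@B3, e@B3, f@B2}  OUT={b@B4, d@B3, e@B3, f@B2}
  B5:  IN={b@B4, d@B3, e@B3, f@B2}  OUT={a@B5, b@B4, c@B5, d@B3, e@B3, f@B5}
  B6:  IN={a@B5, b@B4, c@B5, d@B1, d@B3, e@B1, e@B3, f@B2, f@B5}  OUT={a@B6, b@B4, c@B5, d@B1, d@B3, e@B1, e@B3, f@B2, f@B5}
  B7:  IN={a@B6, b@B4, c@B5, d@B1, d@B3, e@B1, e@B3, f@B2, f@B5}  OUT={a@B6, b@B7, c@B5, d@B7, e@B1, e@B3, f@B7}

Merge at B3: IN[B3] = OUT[B2] = {b@B4, d@B1, e@B1, f@B2}
Applying B3's transfer function to that IN value gives OUT[B3] (row B3 above).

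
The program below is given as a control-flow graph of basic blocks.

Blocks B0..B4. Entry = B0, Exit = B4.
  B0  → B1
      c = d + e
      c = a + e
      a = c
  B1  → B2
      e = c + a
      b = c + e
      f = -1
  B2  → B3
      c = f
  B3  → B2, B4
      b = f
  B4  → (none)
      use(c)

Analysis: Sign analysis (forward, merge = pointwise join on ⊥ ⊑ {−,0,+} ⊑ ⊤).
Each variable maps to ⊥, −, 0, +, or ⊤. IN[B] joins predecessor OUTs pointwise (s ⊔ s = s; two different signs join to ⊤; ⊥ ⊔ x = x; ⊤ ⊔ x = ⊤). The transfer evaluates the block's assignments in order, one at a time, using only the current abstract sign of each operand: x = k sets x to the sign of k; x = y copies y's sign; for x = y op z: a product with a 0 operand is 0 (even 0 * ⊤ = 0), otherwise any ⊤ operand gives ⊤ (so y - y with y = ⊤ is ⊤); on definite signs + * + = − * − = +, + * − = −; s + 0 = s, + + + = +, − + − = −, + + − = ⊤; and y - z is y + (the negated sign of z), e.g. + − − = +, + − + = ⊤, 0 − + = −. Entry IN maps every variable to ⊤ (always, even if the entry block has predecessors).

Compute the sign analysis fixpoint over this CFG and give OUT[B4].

Answer: {a: ⊤, b: -, c: -, d: ⊤, e: ⊤, f: -}

Trace:
Per-block solution:
  B0: | IN=(all ⊤) | OUT=(all ⊤)
  B1: | IN=(all ⊤) | OUT={f:-; rest ⊤}
  B2: | IN={f:-; rest ⊤} | OUT={c:-, f:-; rest ⊤}
  B3: | IN={c:-, f:-; rest ⊤} | OUT={b:-, c:-, f:-; rest ⊤}
  B4: | IN={b:-, c:-, f:-; rest ⊤} | OUT={b:-, c:-, f:-; rest ⊤}

Merge at B4: IN[B4] = OUT[B3] = {a: ⊤, b: -, c: -, d: ⊤, e: ⊤, f: -}
Applying B4's transfer function to that IN value gives OUT[B4] (row B4 above).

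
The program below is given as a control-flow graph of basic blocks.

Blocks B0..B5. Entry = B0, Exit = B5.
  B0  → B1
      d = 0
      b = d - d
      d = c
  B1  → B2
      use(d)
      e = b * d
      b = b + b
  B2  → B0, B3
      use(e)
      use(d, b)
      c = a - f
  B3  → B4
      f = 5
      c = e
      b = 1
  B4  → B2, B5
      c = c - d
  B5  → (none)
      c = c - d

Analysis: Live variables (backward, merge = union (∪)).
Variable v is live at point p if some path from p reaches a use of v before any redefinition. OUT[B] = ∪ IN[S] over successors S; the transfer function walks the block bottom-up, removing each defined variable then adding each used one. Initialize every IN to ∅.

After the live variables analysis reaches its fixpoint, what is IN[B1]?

Fixpoint table:
  B0: | IN={a, c, f} | OUT={a, b, d, f}
  B1: | IN={a, b, d, f} | OUT={a, b, d, e, f}
  B2: | IN={a, b, d, e, f} | OUT={a, c, d, e, f}
  B3: | IN={a, d, e} | OUT={a, b, c, d, e, f}
  B4: | IN={a, b, c, d, e, f} | OUT={a, b, c, d, e, f}
  B5: | IN={c, d} | OUT={}

Merge at B1: OUT[B1] = IN[B2] = {a, b, d, e, f}
Applying B1's transfer function to that OUT value gives IN[B1] (row B1 above).

Answer: {a, b, d, f}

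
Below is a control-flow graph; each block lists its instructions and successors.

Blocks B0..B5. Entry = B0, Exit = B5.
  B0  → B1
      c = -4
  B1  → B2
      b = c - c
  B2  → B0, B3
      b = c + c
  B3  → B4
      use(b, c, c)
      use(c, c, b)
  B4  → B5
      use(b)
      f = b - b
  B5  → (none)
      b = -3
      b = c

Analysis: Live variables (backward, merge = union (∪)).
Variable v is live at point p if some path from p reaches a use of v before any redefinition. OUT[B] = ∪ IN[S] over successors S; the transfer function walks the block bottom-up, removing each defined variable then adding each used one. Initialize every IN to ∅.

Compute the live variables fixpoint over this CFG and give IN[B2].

Fixpoint table:
  B0: | IN={} | OUT={c}
  B1: | IN={c} | OUT={c}
  B2: | IN={c} | OUT={b, c}
  B3: | IN={b, c} | OUT={b, c}
  B4: | IN={b, c} | OUT={c}
  B5: | IN={c} | OUT={}

Merge at B2: OUT[B2] = IN[B0] ⊔ IN[B3] = {b, c}
Applying B2's transfer function to that OUT value gives IN[B2] (row B2 above).

Answer: {c}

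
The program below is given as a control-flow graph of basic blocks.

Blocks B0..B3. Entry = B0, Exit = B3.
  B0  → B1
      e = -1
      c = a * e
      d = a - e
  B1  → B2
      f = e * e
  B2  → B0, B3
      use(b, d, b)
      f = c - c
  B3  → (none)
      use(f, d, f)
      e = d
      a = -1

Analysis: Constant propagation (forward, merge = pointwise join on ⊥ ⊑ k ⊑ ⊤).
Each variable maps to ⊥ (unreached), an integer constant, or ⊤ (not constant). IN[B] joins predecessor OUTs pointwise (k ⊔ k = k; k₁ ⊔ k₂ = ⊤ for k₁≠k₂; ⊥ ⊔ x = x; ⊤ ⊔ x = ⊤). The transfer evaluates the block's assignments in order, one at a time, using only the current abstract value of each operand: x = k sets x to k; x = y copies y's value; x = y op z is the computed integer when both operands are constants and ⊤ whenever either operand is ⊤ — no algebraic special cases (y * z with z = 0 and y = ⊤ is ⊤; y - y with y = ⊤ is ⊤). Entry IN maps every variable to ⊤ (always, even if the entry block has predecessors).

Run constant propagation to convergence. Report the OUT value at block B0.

Converged values:
  B0: | IN=(all ⊤) | OUT={e:-1; rest ⊤}
  B1: | IN={e:-1; rest ⊤} | OUT={e:-1, f:1; rest ⊤}
  B2: | IN={e:-1, f:1; rest ⊤} | OUT={e:-1; rest ⊤}
  B3: | IN={e:-1; rest ⊤} | OUT={a:-1; rest ⊤}

Merge at B0 (entry node, so the boundary value (all ⊤) is joined with the incoming edge(s)): IN[B0] = (all ⊤) ⊔ OUT[B2] = {a: ⊤, b: ⊤, c: ⊤, d: ⊤, e: ⊤, f: ⊤}
Applying B0's transfer function to that IN value gives OUT[B0] (row B0 above).

Answer: {a: ⊤, b: ⊤, c: ⊤, d: ⊤, e: -1, f: ⊤}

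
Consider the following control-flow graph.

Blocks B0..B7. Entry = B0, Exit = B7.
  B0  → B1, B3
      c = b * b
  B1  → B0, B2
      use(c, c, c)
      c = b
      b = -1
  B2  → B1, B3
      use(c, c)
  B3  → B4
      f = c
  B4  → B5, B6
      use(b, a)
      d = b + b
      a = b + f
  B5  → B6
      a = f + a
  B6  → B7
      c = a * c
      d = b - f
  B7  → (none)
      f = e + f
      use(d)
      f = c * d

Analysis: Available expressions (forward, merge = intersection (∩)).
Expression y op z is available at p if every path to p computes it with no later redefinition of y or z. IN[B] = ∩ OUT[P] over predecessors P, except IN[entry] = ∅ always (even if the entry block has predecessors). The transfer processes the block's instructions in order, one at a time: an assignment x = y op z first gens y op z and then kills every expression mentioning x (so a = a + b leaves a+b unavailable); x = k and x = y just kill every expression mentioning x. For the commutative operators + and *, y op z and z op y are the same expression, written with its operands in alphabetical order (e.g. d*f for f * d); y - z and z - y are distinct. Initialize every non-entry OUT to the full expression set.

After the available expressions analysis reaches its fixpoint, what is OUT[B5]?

Per-block solution:
  B0:  IN={}  OUT={b*b}
  B1:  IN={}  OUT={}
  B2:  IN={}  OUT={}
  B3:  IN={}  OUT={}
  B4:  IN={}  OUT={b+b, b+f}
  B5:  IN={b+b, b+f}  OUT={b+b, b+f}
  B6:  IN={b+b, b+f}  OUT={b+b, b+f, b-f}
  B7:  IN={b+b, b+f, b-f}  OUT={b+b, c*d}

Merge at B5: IN[B5] = OUT[B4] = {b+b, b+f}
Applying B5's transfer function to that IN value gives OUT[B5] (row B5 above).

Answer: {b+b, b+f}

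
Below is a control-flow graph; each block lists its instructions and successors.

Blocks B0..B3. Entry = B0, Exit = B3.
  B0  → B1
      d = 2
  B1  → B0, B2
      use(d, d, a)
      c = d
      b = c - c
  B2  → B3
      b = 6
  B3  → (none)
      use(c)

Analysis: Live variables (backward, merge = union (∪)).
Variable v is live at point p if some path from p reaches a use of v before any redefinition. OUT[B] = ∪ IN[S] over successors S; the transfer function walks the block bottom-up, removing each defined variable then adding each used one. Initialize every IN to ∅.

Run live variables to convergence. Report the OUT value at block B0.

Answer: {a, d}

Derivation:
Converged values:
  B0: | IN={a} | OUT={a, d}
  B1: | IN={a, d} | OUT={a, c}
  B2: | IN={c} | OUT={c}
  B3: | IN={c} | OUT={}

Merge at B0: OUT[B0] = IN[B1] = {a, d}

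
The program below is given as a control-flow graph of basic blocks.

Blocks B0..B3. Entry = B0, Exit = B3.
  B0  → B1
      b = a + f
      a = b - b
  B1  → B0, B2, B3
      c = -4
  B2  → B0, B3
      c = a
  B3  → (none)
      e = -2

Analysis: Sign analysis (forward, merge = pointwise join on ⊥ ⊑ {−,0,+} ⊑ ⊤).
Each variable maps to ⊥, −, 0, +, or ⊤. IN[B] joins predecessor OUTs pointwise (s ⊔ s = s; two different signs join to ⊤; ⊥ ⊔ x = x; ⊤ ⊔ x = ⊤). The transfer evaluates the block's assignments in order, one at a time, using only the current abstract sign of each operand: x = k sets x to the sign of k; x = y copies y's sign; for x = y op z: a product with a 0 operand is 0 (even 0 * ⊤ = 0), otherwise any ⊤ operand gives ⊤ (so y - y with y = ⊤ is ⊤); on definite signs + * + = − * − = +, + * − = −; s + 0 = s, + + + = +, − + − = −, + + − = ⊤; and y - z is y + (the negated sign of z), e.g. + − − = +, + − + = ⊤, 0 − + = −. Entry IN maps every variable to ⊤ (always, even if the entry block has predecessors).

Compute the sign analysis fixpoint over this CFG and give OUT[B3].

Answer: {a: ⊤, b: ⊤, c: ⊤, d: ⊤, e: -, f: ⊤}

Derivation:
Per-block solution:
  B0:   IN=(all ⊤)   OUT=(all ⊤)
  B1:   IN=(all ⊤)   OUT={c:-; rest ⊤}
  B2:   IN={c:-; rest ⊤}   OUT=(all ⊤)
  B3:   IN=(all ⊤)   OUT={e:-; rest ⊤}

Merge at B3: IN[B3] = OUT[B1] ⊔ OUT[B2] = {a: ⊤, b: ⊤, c: ⊤, d: ⊤, e: ⊤, f: ⊤}
Applying B3's transfer function to that IN value gives OUT[B3] (row B3 above).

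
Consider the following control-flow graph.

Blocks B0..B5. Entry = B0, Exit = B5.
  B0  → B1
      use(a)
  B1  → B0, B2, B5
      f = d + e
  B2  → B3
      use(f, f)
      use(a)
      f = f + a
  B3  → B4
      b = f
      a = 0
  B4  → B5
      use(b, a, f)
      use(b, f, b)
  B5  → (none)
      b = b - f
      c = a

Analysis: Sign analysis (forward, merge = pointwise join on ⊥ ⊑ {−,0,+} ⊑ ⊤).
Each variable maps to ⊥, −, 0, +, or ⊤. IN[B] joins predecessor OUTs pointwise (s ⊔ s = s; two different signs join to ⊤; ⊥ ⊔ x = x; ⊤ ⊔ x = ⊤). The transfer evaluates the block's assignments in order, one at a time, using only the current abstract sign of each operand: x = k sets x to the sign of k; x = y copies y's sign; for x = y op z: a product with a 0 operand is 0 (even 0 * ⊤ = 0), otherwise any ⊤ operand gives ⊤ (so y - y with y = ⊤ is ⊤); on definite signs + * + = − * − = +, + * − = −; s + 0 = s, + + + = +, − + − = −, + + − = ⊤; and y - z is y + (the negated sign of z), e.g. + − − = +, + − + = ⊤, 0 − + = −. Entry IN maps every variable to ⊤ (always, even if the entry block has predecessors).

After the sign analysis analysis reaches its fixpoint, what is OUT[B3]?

Answer: {a: 0, b: ⊤, c: ⊤, d: ⊤, e: ⊤, f: ⊤}

Derivation:
Fixpoint table:
  B0:   IN=(all ⊤)   OUT=(all ⊤)
  B1:   IN=(all ⊤)   OUT=(all ⊤)
  B2:   IN=(all ⊤)   OUT=(all ⊤)
  B3:   IN=(all ⊤)   OUT={a:0; rest ⊤}
  B4:   IN={a:0; rest ⊤}   OUT={a:0; rest ⊤}
  B5:   IN=(all ⊤)   OUT=(all ⊤)

Merge at B3: IN[B3] = OUT[B2] = {a: ⊤, b: ⊤, c: ⊤, d: ⊤, e: ⊤, f: ⊤}
Applying B3's transfer function to that IN value gives OUT[B3] (row B3 above).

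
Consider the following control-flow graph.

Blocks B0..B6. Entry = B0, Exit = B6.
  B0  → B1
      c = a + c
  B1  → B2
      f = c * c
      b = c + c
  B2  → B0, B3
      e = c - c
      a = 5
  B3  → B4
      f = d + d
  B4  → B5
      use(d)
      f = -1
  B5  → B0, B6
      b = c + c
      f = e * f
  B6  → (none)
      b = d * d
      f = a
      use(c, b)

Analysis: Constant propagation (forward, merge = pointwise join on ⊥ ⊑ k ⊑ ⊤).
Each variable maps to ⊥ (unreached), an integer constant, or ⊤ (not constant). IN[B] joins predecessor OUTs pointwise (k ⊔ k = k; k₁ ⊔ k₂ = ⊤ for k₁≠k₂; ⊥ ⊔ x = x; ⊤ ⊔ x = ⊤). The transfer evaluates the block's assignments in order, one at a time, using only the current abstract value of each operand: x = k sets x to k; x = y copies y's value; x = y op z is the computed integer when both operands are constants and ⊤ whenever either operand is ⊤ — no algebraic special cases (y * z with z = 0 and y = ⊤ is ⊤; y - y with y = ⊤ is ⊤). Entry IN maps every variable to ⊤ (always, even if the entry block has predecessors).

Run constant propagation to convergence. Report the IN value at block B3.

Answer: {a: 5, b: ⊤, c: ⊤, d: ⊤, e: ⊤, f: ⊤}

Derivation:
Fixpoint table:
  B0:  IN=(all ⊤)  OUT=(all ⊤)
  B1:  IN=(all ⊤)  OUT=(all ⊤)
  B2:  IN=(all ⊤)  OUT={a:5; rest ⊤}
  B3:  IN={a:5; rest ⊤}  OUT={a:5; rest ⊤}
  B4:  IN={a:5; rest ⊤}  OUT={a:5, f:-1; rest ⊤}
  B5:  IN={a:5, f:-1; rest ⊤}  OUT={a:5; rest ⊤}
  B6:  IN={a:5; rest ⊤}  OUT={a:5, f:5; rest ⊤}

Merge at B3: IN[B3] = OUT[B2] = {a: 5, b: ⊤, c: ⊤, d: ⊤, e: ⊤, f: ⊤}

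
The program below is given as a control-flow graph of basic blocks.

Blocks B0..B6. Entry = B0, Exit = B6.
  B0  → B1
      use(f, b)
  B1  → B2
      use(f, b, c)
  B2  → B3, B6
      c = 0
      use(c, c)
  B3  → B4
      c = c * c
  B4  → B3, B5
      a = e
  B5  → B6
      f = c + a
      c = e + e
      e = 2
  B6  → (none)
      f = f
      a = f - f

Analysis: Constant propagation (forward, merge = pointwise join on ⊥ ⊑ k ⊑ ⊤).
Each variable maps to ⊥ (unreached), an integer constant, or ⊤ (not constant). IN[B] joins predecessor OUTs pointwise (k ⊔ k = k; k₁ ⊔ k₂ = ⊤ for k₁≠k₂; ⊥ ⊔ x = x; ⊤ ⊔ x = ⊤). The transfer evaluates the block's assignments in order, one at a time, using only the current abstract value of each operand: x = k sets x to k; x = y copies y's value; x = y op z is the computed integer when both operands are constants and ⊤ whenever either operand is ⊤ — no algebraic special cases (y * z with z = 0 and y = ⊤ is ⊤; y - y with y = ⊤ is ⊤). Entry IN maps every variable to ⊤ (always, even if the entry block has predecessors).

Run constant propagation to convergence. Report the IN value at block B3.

Fixpoint table:
  B0:   IN=(all ⊤)   OUT=(all ⊤)
  B1:   IN=(all ⊤)   OUT=(all ⊤)
  B2:   IN=(all ⊤)   OUT={c:0; rest ⊤}
  B3:   IN={c:0; rest ⊤}   OUT={c:0; rest ⊤}
  B4:   IN={c:0; rest ⊤}   OUT={c:0; rest ⊤}
  B5:   IN={c:0; rest ⊤}   OUT={e:2; rest ⊤}
  B6:   IN=(all ⊤)   OUT=(all ⊤)

Merge at B3: IN[B3] = OUT[B2] ⊔ OUT[B4] = {a: ⊤, b: ⊤, c: 0, d: ⊤, e: ⊤, f: ⊤}

Answer: {a: ⊤, b: ⊤, c: 0, d: ⊤, e: ⊤, f: ⊤}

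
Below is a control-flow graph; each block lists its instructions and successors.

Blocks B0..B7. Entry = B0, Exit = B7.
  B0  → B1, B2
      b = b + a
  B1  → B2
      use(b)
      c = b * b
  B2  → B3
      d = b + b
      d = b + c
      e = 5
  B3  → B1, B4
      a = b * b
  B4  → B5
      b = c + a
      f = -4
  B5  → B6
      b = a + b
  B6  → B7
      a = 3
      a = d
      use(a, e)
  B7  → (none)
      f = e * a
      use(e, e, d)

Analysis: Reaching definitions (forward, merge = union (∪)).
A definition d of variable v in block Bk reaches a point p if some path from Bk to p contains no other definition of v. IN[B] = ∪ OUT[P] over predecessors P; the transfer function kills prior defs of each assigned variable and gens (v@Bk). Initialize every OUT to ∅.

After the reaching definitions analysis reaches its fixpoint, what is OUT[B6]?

Answer: {a@B6, b@B5, c@B1, d@B2, e@B2, f@B4}

Derivation:
Fixpoint table:
  B0:  IN={}  OUT={b@B0}
  B1:  IN={a@B3, b@B0, c@B1, d@B2, e@B2}  OUT={a@B3, b@B0, c@B1, d@B2, e@B2}
  B2:  IN={a@B3, b@B0, c@B1, d@B2, e@B2}  OUT={a@B3, b@B0, c@B1, d@B2, e@B2}
  B3:  IN={a@B3, b@B0, c@B1, d@B2, e@B2}  OUT={a@B3, b@B0, c@B1, d@B2, e@B2}
  B4:  IN={a@B3, b@B0, c@B1, d@B2, e@B2}  OUT={a@B3, b@B4, c@B1, d@B2, e@B2, f@B4}
  B5:  IN={a@B3, b@B4, c@B1, d@B2, e@B2, f@B4}  OUT={a@B3, b@B5, c@B1, d@B2, e@B2, f@B4}
  B6:  IN={a@B3, b@B5, c@B1, d@B2, e@B2, f@B4}  OUT={a@B6, b@B5, c@B1, d@B2, e@B2, f@B4}
  B7:  IN={a@B6, b@B5, c@B1, d@B2, e@B2, f@B4}  OUT={a@B6, b@B5, c@B1, d@B2, e@B2, f@B7}

Merge at B6: IN[B6] = OUT[B5] = {a@B3, b@B5, c@B1, d@B2, e@B2, f@B4}
Applying B6's transfer function to that IN value gives OUT[B6] (row B6 above).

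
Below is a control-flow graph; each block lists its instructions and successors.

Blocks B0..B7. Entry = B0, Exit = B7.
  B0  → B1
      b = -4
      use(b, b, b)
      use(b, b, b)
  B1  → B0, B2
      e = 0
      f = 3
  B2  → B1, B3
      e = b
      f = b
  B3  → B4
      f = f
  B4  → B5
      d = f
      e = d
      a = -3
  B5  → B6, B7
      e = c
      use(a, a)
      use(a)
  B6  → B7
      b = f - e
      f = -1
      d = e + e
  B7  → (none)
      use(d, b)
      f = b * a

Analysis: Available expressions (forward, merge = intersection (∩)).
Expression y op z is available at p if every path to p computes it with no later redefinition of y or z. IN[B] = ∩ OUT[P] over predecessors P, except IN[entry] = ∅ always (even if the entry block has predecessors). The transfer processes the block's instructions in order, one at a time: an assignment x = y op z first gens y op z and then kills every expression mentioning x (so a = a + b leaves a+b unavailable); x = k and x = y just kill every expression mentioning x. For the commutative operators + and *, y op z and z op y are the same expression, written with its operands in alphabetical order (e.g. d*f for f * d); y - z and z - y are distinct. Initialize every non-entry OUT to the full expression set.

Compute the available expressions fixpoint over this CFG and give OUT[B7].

Converged values:
  B0:   IN={}   OUT={}
  B1:   IN={}   OUT={}
  B2:   IN={}   OUT={}
  B3:   IN={}   OUT={}
  B4:   IN={}   OUT={}
  B5:   IN={}   OUT={}
  B6:   IN={}   OUT={e+e}
  B7:   IN={}   OUT={a*b}

Merge at B7: IN[B7] = OUT[B5] ∩ OUT[B6] = {}
Applying B7's transfer function to that IN value gives OUT[B7] (row B7 above).

Answer: {a*b}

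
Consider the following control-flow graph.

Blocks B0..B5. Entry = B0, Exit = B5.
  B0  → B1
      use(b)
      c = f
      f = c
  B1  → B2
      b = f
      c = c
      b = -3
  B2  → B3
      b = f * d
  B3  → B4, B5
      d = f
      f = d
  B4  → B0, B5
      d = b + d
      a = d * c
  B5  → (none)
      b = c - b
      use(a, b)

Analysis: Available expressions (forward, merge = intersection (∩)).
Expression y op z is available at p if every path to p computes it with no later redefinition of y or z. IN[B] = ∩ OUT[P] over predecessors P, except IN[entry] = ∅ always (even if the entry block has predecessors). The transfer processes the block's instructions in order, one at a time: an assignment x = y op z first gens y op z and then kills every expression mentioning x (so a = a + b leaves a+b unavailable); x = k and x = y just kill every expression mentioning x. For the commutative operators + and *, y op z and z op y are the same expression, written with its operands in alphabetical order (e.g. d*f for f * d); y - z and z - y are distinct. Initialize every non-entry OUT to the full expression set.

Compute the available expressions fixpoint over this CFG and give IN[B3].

Fixpoint table:
  B0: | IN={} | OUT={}
  B1: | IN={} | OUT={}
  B2: | IN={} | OUT={d*f}
  B3: | IN={d*f} | OUT={}
  B4: | IN={} | OUT={c*d}
  B5: | IN={} | OUT={}

Merge at B3: IN[B3] = OUT[B2] = {d*f}

Answer: {d*f}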